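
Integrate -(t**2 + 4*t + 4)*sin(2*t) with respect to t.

Use integration by parts with u = t**2 + 4*t + 4, dv = -sin(2*t) dt, so v = cos(2*t)/2.
Apply parts 2 times (tabular method): alternate signs, differentiate u down to 0, integrate dv up.

t**2*cos(2*t)/2 - t*sin(2*t)/2 + 2*t*cos(2*t) - sin(2*t) + 7*cos(2*t)/4 + C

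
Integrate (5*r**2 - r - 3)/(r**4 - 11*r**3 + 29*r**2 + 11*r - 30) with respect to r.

Factor the denominator: (r - 6)*(r - 5)*(r - 1)*(r + 1).
Partial-fraction decomposition: -1/(28*(r + 1)) + 1/(40*(r - 1)) - 39/(8*(r - 5)) + 171/(35*(r - 6)).
Integrate each term: A/(r−a) contributes A·log|r−a|.

171*log(r - 6)/35 - 39*log(r - 5)/8 + log(r - 1)/40 - log(r + 1)/28 + C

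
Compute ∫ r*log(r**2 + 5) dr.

r**2*log(r**2 + 5)/2 - r**2/2 + 5*log(r**2 + 5)/2 + C

Let u = r**2 + 5, so du = (2*r) dr.
The integral becomes (1/2)·∫ log(u) du; integrate by parts with u′=log(u), dv′=du.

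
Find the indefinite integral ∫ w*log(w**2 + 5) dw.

w**2*log(w**2 + 5)/2 - w**2/2 + 5*log(w**2 + 5)/2 + C

Let u = w**2 + 5, so du = (2*w) dw.
The integral becomes (1/2)·∫ log(u) du; integrate by parts with u′=log(u), dv′=du.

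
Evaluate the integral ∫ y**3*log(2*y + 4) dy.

Use integration by parts with u = log(2*y + 4), dv = y**3 dy.
Then du = 2/(2*y + 4) dy and v = y**4/4.

y**4*log(2*y + 4)/4 - y**4/16 + y**3/6 - y**2/2 + 2*y - 4*log(y + 2) + C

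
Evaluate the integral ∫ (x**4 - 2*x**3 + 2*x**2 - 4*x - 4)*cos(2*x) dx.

x**4*sin(2*x)/2 - x**3*sin(2*x) + x**3*cos(2*x) - x**2*sin(2*x)/2 - 3*x**2*cos(2*x)/2 - x*sin(2*x)/2 - x*cos(2*x)/2 - 7*sin(2*x)/4 - cos(2*x)/4 + C

Use integration by parts with u = x**4 - 2*x**3 + 2*x**2 - 4*x - 4, dv = cos(2*x) dx, so v = sin(2*x)/2.
Apply parts 4 times (tabular method): alternate signs, differentiate u down to 0, integrate dv up.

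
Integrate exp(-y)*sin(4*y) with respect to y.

Let I denote the integral. Integrate by parts with u = sin(4*y), dv = exp(-y) dy, so v = -exp(-y): I = -exp(-y)*sin(4*y) + 4·∫ exp(-y)*cos(4*y) dy.
Apply parts again with u = cos(4*y), dv = exp(-y) dy: ∫ exp(-y)*cos(4*y) dy = -exp(-y)*cos(4*y) − 4·I. Substituting back brings back I: I = -exp(-y)*sin(4*y) - 4*exp(-y)*cos(4*y) − 16·I.
Solving for I: (1 + 16)·I equals the remaining terms, so I = (1/17)·(-exp(-y)*sin(4*y) - 4*exp(-y)*cos(4*y)).

-exp(-y)*sin(4*y)/17 - 4*exp(-y)*cos(4*y)/17 + C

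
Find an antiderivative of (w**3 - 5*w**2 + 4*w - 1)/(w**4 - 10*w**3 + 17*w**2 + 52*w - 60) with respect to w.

Factor the denominator: (w - 6)*(w - 5)*(w - 1)*(w + 2).
Partial-fraction decomposition: 37/(168*(w + 2)) - 1/(60*(w - 1)) - 19/(28*(w - 5)) + 59/(40*(w - 6)).
Integrate each term: A/(w−a) contributes A·log|w−a|.

59*log(w - 6)/40 - 19*log(w - 5)/28 - log(w - 1)/60 + 37*log(w + 2)/168 + C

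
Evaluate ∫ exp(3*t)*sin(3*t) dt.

Let I denote the integral. Integrate by parts with u = sin(3*t), dv = exp(3*t) dt, so v = exp(3*t)/3: I = exp(3*t)*sin(3*t)/3 − ∫ exp(3*t)*cos(3*t) dt.
Apply parts again with u = cos(3*t), dv = exp(3*t) dt: ∫ exp(3*t)*cos(3*t) dt = exp(3*t)*cos(3*t)/3 + I. Substituting back brings back I: I = exp(3*t)*sin(3*t)/3 - exp(3*t)*cos(3*t)/3 − I.
Solving for I: (1 + 1)·I equals the remaining terms, so I = (1/2)·(exp(3*t)*sin(3*t)/3 - exp(3*t)*cos(3*t)/3).

exp(3*t)*sin(3*t)/6 - exp(3*t)*cos(3*t)/6 + C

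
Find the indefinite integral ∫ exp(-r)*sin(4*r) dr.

-exp(-r)*sin(4*r)/17 - 4*exp(-r)*cos(4*r)/17 + C

Let I denote the integral. Integrate by parts with u = sin(4*r), dv = exp(-r) dr, so v = -exp(-r): I = -exp(-r)*sin(4*r) + 4·∫ exp(-r)*cos(4*r) dr.
Apply parts again with u = cos(4*r), dv = exp(-r) dr: ∫ exp(-r)*cos(4*r) dr = -exp(-r)*cos(4*r) − 4·I. Substituting back brings back I: I = -exp(-r)*sin(4*r) - 4*exp(-r)*cos(4*r) − 16·I.
Solving for I: (1 + 16)·I equals the remaining terms, so I = (1/17)·(-exp(-r)*sin(4*r) - 4*exp(-r)*cos(4*r)).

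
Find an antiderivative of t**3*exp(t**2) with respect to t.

Let u = t², du = 2t dt; rewrite as (1/2)∫ u^1·exp(1u) du.
Now integrate by parts 1 time.

(t**2 - 1)*exp(t**2)/2 + C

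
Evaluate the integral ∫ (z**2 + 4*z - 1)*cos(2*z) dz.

z**2*sin(2*z)/2 + 2*z*sin(2*z) + z*cos(2*z)/2 - 3*sin(2*z)/4 + cos(2*z) + C

Use integration by parts with u = z**2 + 4*z - 1, dv = cos(2*z) dz, so v = sin(2*z)/2.
Apply parts 2 times (tabular method): alternate signs, differentiate u down to 0, integrate dv up.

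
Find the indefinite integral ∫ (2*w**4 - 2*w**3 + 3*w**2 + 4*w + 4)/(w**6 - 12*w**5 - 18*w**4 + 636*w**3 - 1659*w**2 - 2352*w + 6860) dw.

-40777*log(w - 7)/39690 + 157*log(w - 5)/144 - 2*log(w - 2)/135 + 2*log(w + 2)/405 - 5611*log(w + 7)/105840 - 859/(252*w - 1764) + C

Factor the denominator: (w - 7)**2*(w - 5)*(w - 2)*(w + 2)*(w + 7).
Partial-fraction decomposition: -5611/(105840*(w + 7)) + 2/(405*(w + 2)) - 2/(135*(w - 2)) + 157/(144*(w - 5)) - 40777/(39690*(w - 7)) + 859/(252*(w - 7)**2).
Integrate each term; A/(w−a) gives A·log|w−a|; A/(w−a)² gives −A/(w−a).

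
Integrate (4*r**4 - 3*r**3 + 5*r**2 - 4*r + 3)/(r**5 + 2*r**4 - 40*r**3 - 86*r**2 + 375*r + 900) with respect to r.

Factor the denominator: (r - 5)*(r - 4)*(r + 3)**2*(r + 5).
Partial-fraction decomposition: 3023/(360*(r + 5)) - 36677/(6272*(r + 3)) + 465/(112*(r + 3)**2) - 899/(441*(r - 4)) + 2233/(640*(r - 5)).
Integrate each term; A/(r−a) gives A·log|r−a|; A/(r−a)² gives −A/(r−a).

2233*log(r - 5)/640 - 899*log(r - 4)/441 - 36677*log(r + 3)/6272 + 3023*log(r + 5)/360 - 465/(112*r + 336) + C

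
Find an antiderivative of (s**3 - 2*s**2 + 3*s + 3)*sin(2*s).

Use integration by parts with u = s**3 - 2*s**2 + 3*s + 3, dv = sin(2*s) ds, so v = -cos(2*s)/2.
Apply parts 3 times (tabular method): alternate signs, differentiate u down to 0, integrate dv up.

-s**3*cos(2*s)/2 + 3*s**2*sin(2*s)/4 + s**2*cos(2*s) - s*sin(2*s) - 3*s*cos(2*s)/4 + 3*sin(2*s)/8 - 2*cos(2*s) + C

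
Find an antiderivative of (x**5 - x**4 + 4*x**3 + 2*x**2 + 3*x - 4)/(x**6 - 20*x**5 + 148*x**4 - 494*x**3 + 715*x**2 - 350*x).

Factor the denominator: x*(x - 7)*(x - 5)**2*(x - 2)*(x - 1).
Partial-fraction decomposition: 5/(96*(x - 1)) - 29/(45*(x - 2)) - 124843/(7200*(x - 5)) - 3061/(120*(x - 5)**2) + 15893/(840*(x - 7)) + 2/(175*x).
Integrate each term; A/(x−a) gives A·log|x−a|; A/(x−a)² gives −A/(x−a).

2*log(x)/175 + 15893*log(x - 7)/840 - 124843*log(x - 5)/7200 - 29*log(x - 2)/45 + 5*log(x - 1)/96 + 3061/(120*x - 600) + C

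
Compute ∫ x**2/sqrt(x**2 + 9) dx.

x*sqrt(x**2 + 9)/2 - 9*log(x + sqrt(x**2 + 9))/2 + C

Substitute x = 3·tan(θ), so dx = 3·sec(θ)^2 dθ and the radical becomes sqrt(x**2 + 9) = 3·sec(θ) by the Pythagorean identity.
Integrate the resulting trig expression in θ, then back-substitute tan(θ) = x/3, sec(θ) = sqrt(x**2 + 9)/3 (absorbing any constant into C).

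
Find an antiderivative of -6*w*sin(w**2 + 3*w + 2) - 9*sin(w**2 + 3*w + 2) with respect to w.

3*cos(w**2 + 3*w + 2) + C

Let u = w**2 + 3*w + 2, so du = (2*w + 3) dw.
Rewriting, the integral becomes -3·∫ sin(u) du = -3·-cos(u).
Substituting back, u = w**2 + 3*w + 2.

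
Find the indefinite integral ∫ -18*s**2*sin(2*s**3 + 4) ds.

3*cos(2*s**3 + 4) + C

Let u = 2*s**3 + 4, so du = (6*s**2) ds.
Rewriting, the integral becomes -3·∫ sin(u) du = -3·-cos(u).
Substituting back, u = 2*s**3 + 4.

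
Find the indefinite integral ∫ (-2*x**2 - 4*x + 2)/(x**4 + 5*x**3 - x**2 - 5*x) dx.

Factor the denominator: x*(x - 1)*(x + 1)*(x + 5).
Partial-fraction decomposition: 7/(30*(x + 5)) + 1/(2*(x + 1)) - 1/(3*(x - 1)) - 2/(5*x).
Integrate each term: A/(x−a) contributes A·log|x−a|.

-2*log(x)/5 - log(x - 1)/3 + log(x + 1)/2 + 7*log(x + 5)/30 + C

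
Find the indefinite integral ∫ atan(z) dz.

Use integration by parts with u = arctan(z), dv = dz.
Then du = 1/(z**2 + 1) dz.

z*atan(z) - log(z**2 + 1)/2 + C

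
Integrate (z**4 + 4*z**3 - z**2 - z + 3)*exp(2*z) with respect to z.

(2*z**4 + 4*z**3 - 8*z**2 + 6*z + 3)*exp(2*z)/4 + C

Use integration by parts with u = z**4 + 4*z**3 - z**2 - z + 3, dv = exp(2*z) dz, so v = exp(2*z)/2.
Apply parts 4 times (tabular method): alternate signs, differentiate u down to 0, integrate dv up.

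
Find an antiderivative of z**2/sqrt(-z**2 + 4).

-z*sqrt(-z**2 + 4)/2 + 2*asin(z/2) + C

Substitute z = 2·sin(θ), so dz = 2·cos(θ) dθ and the radical becomes sqrt(-z**2 + 4) = 2·cos(θ) by the Pythagorean identity.
Integrate the resulting trig expression in θ, then back-substitute θ = asin(z/2), sin(θ) = z/2, cos(θ) = sqrt(-z**2 + 4)/2 (absorbing any constant into C).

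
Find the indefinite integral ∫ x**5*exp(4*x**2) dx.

(8*x**4 - 4*x**2 + 1)*exp(4*x**2)/64 + C

Let u = x², du = 2x dx; rewrite as (1/2)∫ u^2·exp(4u) du.
Now integrate by parts 2 times.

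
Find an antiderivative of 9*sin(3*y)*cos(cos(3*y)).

-3*sin(cos(3*y)) + C

Let u = cos(3*y), so du = (-3*sin(3*y)) dy.
Rewriting, the integral becomes -3·∫ cos(u) du = -3·sin(u).
Substituting back, u = cos(3*y).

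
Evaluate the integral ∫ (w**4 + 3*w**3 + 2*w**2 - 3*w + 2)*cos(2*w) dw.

w**4*sin(2*w)/2 + 3*w**3*sin(2*w)/2 + w**3*cos(2*w) - w**2*sin(2*w)/2 + 9*w**2*cos(2*w)/4 - 15*w*sin(2*w)/4 - w*cos(2*w)/2 + 5*sin(2*w)/4 - 15*cos(2*w)/8 + C

Use integration by parts with u = w**4 + 3*w**3 + 2*w**2 - 3*w + 2, dv = cos(2*w) dw, so v = sin(2*w)/2.
Apply parts 4 times (tabular method): alternate signs, differentiate u down to 0, integrate dv up.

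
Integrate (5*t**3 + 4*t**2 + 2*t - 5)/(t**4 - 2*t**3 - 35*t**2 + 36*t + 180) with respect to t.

Factor the denominator: (t - 6)*(t - 3)*(t + 2)*(t + 5).
Partial-fraction decomposition: 45/(22*(t + 5)) - 11/(40*(t + 2)) - 43/(30*(t - 3)) + 1231/(264*(t - 6)).
Integrate each term: A/(t−a) contributes A·log|t−a|.

1231*log(t - 6)/264 - 43*log(t - 3)/30 - 11*log(t + 2)/40 + 45*log(t + 5)/22 + C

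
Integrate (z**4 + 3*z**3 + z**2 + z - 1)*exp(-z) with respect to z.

(-z**4 - 7*z**3 - 22*z**2 - 45*z - 44)*exp(-z) + C

Use integration by parts with u = z**4 + 3*z**3 + z**2 + z - 1, dv = exp(-z) dz, so v = -exp(-z).
Apply parts 4 times (tabular method): alternate signs, differentiate u down to 0, integrate dv up.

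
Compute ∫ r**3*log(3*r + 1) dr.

r**4*log(3*r + 1)/4 - r**4/16 + r**3/36 - r**2/72 + r/108 - log(3*r + 1)/324 + C

Use integration by parts with u = log(3*r + 1), dv = r**3 dr.
Then du = 3/(3*r + 1) dr and v = r**4/4.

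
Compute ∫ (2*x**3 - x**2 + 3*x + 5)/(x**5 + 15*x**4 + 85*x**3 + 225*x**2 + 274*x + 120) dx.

Factor the denominator: (x + 1)*(x + 2)*(x + 3)*(x + 4)*(x + 5).
Partial-fraction decomposition: -95/(8*(x + 5)) + 151/(6*(x + 4)) - 67/(4*(x + 3)) + 7/(2*(x + 2)) - 1/(24*(x + 1)).
Integrate each term: A/(x−a) contributes A·log|x−a|.

-log(x + 1)/24 + 7*log(x + 2)/2 - 67*log(x + 3)/4 + 151*log(x + 4)/6 - 95*log(x + 5)/8 + C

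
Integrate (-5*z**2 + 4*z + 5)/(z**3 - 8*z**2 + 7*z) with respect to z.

5*log(z)/7 - 106*log(z - 7)/21 - 2*log(z - 1)/3 + C

Factor the denominator: z*(z - 7)*(z - 1).
Partial-fraction decomposition: -2/(3*(z - 1)) - 106/(21*(z - 7)) + 5/(7*z).
Integrate each term: A/(z−a) contributes A·log|z−a|.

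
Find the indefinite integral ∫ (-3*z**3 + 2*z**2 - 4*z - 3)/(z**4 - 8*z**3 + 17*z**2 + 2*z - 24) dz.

Factor the denominator: (z - 4)*(z - 3)*(z - 2)*(z + 1).
Partial-fraction decomposition: -1/(10*(z + 1)) - 9/(2*(z - 2)) + 39/(2*(z - 3)) - 179/(10*(z - 4)).
Integrate each term: A/(z−a) contributes A·log|z−a|.

-179*log(z - 4)/10 + 39*log(z - 3)/2 - 9*log(z - 2)/2 - log(z + 1)/10 + C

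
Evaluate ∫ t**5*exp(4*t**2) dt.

Let u = t², du = 2t dt; rewrite as (1/2)∫ u^2·exp(4u) du.
Now integrate by parts 2 times.

(8*t**4 - 4*t**2 + 1)*exp(4*t**2)/64 + C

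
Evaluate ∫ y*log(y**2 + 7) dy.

Let u = y**2 + 7, so du = (2*y) dy.
The integral becomes (1/2)·∫ log(u) du; integrate by parts with u′=log(u), dv′=du.

y**2*log(y**2 + 7)/2 - y**2/2 + 7*log(y**2 + 7)/2 + C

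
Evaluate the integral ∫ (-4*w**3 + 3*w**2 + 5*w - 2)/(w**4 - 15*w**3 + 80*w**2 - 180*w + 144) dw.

Factor the denominator: (w - 6)*(w - 4)*(w - 3)*(w - 2).
Partial-fraction decomposition: 3/(2*(w - 2)) - 68/(3*(w - 3)) + 95/(2*(w - 4)) - 91/(3*(w - 6)).
Integrate each term: A/(w−a) contributes A·log|w−a|.

-91*log(w - 6)/3 + 95*log(w - 4)/2 - 68*log(w - 3)/3 + 3*log(w - 2)/2 + C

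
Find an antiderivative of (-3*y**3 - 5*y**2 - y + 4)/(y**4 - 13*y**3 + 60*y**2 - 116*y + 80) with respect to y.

-167*log(y - 5)/3 + 68*log(y - 4) - 46*log(y - 2)/3 + 7/(y - 2) + C

Factor the denominator: (y - 5)*(y - 4)*(y - 2)**2.
Partial-fraction decomposition: -46/(3*(y - 2)) - 7/(y - 2)**2 + 68/(y - 4) - 167/(3*(y - 5)).
Integrate each term; A/(y−a) gives A·log|y−a|; A/(y−a)² gives −A/(y−a).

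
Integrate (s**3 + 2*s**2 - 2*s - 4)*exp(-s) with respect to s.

(-s**3 - 5*s**2 - 8*s - 4)*exp(-s) + C

Use integration by parts with u = s**3 + 2*s**2 - 2*s - 4, dv = exp(-s) ds, so v = -exp(-s).
Apply parts 3 times (tabular method): alternate signs, differentiate u down to 0, integrate dv up.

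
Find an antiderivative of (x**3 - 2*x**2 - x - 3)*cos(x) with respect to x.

Use integration by parts with u = x**3 - 2*x**2 - x - 3, dv = cos(x) dx, so v = sin(x).
Apply parts 3 times (tabular method): alternate signs, differentiate u down to 0, integrate dv up.

x**3*sin(x) - 2*x**2*sin(x) + 3*x**2*cos(x) - 7*x*sin(x) - 4*x*cos(x) + sin(x) - 7*cos(x) + C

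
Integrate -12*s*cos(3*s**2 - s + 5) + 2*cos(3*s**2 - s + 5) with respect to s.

-2*sin(3*s**2 - s + 5) + C

Let u = 3*s**2 - s + 5, so du = (6*s - 1) ds.
Rewriting, the integral becomes -2·∫ cos(u) du = -2·sin(u).
Substituting back, u = 3*s**2 - s + 5.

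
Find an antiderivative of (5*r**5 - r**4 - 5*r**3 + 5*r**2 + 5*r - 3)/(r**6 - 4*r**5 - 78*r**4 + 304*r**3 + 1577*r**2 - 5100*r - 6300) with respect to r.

Factor the denominator: (r - 6)**2*(r - 5)*(r + 1)*(r + 5)*(r + 7).
Partial-fraction decomposition: 42257/(12168*(r + 7)) - 1941/(1210*(r + 5)) + 1/(1764*(r + 1)) + 7261/(360*(r - 5)) - 17072771/(1002001*(r - 6)) + 36711/(1001*(r - 6)**2).
Integrate each term; A/(r−a) gives A·log|r−a|; A/(r−a)² gives −A/(r−a).

-17072771*log(r - 6)/1002001 + 7261*log(r - 5)/360 + log(r + 1)/1764 - 1941*log(r + 5)/1210 + 42257*log(r + 7)/12168 - 36711/(1001*r - 6006) + C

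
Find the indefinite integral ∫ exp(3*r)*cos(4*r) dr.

4*exp(3*r)*sin(4*r)/25 + 3*exp(3*r)*cos(4*r)/25 + C

Let I denote the integral. Integrate by parts with u = cos(4*r), dv = exp(3*r) dr, so v = exp(3*r)/3: I = exp(3*r)*cos(4*r)/3 + (4/3)·∫ exp(3*r)*sin(4*r) dr.
Apply parts again with u = sin(4*r), dv = exp(3*r) dr: ∫ exp(3*r)*sin(4*r) dr = exp(3*r)*sin(4*r)/3 − (4/3)·I. Substituting back brings back I: I = 4*exp(3*r)*sin(4*r)/9 + exp(3*r)*cos(4*r)/3 − (16/9)·I.
Solving for I: (1 + 16/9)·I equals the remaining terms, so I = (9/25)·(4*exp(3*r)*sin(4*r)/9 + exp(3*r)*cos(4*r)/3).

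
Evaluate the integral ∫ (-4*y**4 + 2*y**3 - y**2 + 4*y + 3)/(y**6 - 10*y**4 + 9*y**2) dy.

Factor the denominator: y**2*(y - 3)*(y - 1)*(y + 1)*(y + 3).
Partial-fraction decomposition: 11/(12*(y + 3)) - 1/(2*(y + 1)) - 1/(4*(y - 1)) - 11/(18*(y - 3)) + 4/(9*y) + 1/(3*y**2).
Integrate each term; A/(y−a) gives A·log|y−a|; A/(y−a)² gives −A/(y−a).

4*log(y)/9 - 11*log(y - 3)/18 - log(y - 1)/4 - log(y + 1)/2 + 11*log(y + 3)/12 - 1/(3*y) + C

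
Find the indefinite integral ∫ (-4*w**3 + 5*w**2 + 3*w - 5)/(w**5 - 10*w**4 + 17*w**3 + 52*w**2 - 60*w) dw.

Factor the denominator: w*(w - 6)*(w - 5)*(w - 1)*(w + 2).
Partial-fraction decomposition: 41/(336*(w + 2)) - 1/(60*(w - 1)) + 73/(28*(w - 5)) - 671/(240*(w - 6)) + 1/(12*w).
Integrate each term: A/(w−a) contributes A·log|w−a|.

log(w)/12 - 671*log(w - 6)/240 + 73*log(w - 5)/28 - log(w - 1)/60 + 41*log(w + 2)/336 + C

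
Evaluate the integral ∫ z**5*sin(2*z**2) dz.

Let u = z², du = 2z dz; rewrite as (1/2)∫ u^2·sin(2u) du.
Now integrate by parts 2 times.

-z**4*cos(2*z**2)/4 + z**2*sin(2*z**2)/4 + cos(2*z**2)/8 + C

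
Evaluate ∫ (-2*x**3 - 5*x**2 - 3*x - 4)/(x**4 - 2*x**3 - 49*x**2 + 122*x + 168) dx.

-317*log(x - 6)/91 + 112*log(x - 4)/55 - 2*log(x + 1)/105 - 229*log(x + 7)/429 + C

Factor the denominator: (x - 6)*(x - 4)*(x + 1)*(x + 7).
Partial-fraction decomposition: -229/(429*(x + 7)) - 2/(105*(x + 1)) + 112/(55*(x - 4)) - 317/(91*(x - 6)).
Integrate each term: A/(x−a) contributes A·log|x−a|.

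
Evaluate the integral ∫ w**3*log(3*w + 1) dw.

w**4*log(3*w + 1)/4 - w**4/16 + w**3/36 - w**2/72 + w/108 - log(3*w + 1)/324 + C

Use integration by parts with u = log(3*w + 1), dv = w**3 dw.
Then du = 3/(3*w + 1) dw and v = w**4/4.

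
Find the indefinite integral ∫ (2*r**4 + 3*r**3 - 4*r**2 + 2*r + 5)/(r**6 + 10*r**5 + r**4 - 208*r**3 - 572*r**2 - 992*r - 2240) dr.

385*log(r - 5)/7047 + 6503*log(r + 4)/12150 - 892*log(r + 7)/1431 + 2573*log(r**2 + 4)/153700 - 4169*atan(r/2)/307400 + 253/(540*r + 2160) + C

Factor the denominator: (r - 5)*(r + 4)**2*(r + 7)*(r**2 + 4).
Partial-fraction decomposition: (5146*r - 4169)/(153700*(r**2 + 4)) - 892/(1431*(r + 7)) + 6503/(12150*(r + 4)) - 253/(540*(r + 4)**2) + 385/(7047*(r - 5)).
Integrate each term; A/(r−a) gives A·log|r−a|; the (Br+D)/(r²+p²) term gives a log and an atan.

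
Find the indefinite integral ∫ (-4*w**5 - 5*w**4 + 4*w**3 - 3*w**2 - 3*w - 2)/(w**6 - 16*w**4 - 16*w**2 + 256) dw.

Factor the denominator: (w - 4)*(w - 2)*(w + 2)*(w + 4)*(w**2 + 4).
Partial-fraction decomposition: -(83*w + 70)/(160*(w**2 + 4)) - 1261/(960*(w + 4)) + 1/(48*(w + 2)) + 49/(96*(w - 2)) - 2591/(960*(w - 4)).
Integrate each term; A/(w−a) gives A·log|w−a|; the (Bw+D)/(w²+p²) term gives a log and an atan.

-2591*log(w - 4)/960 + 49*log(w - 2)/96 + log(w + 2)/48 - 1261*log(w + 4)/960 - 83*log(w**2 + 4)/320 - 7*atan(w/2)/32 + C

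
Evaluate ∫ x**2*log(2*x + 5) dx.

Use integration by parts with u = log(2*x + 5), dv = x**2 dx.
Then du = 2/(2*x + 5) dx and v = x**3/3.

x**3*log(2*x + 5)/3 - x**3/9 + 5*x**2/12 - 25*x/12 + 125*log(2*x + 5)/24 + C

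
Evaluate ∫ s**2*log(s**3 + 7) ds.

Let u = s**3 + 7, so du = (3*s**2) ds.
The integral becomes (1/3)·∫ log(u) du; integrate by parts with u′=log(u), dv′=du.

s**3*log(s**3 + 7)/3 - s**3/3 + 7*log(s**3 + 7)/3 + C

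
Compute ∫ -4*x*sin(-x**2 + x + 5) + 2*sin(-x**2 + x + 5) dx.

Let u = x**2 - x - 5, so du = (2*x - 1) dx.
Rewriting, the integral becomes 2·∫ sin(u) du = 2·-cos(u).
Substituting back, u = x**2 - x - 5.

-2*cos(-x**2 + x + 5) + C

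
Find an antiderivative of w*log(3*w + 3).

Use integration by parts with u = log(3*w + 3), dv = w dw.
Then du = 3/(3*w + 3) dw and v = w**2/2.

w**2*log(3*w + 3)/2 - w**2/4 + w/2 - log(w + 1)/2 + C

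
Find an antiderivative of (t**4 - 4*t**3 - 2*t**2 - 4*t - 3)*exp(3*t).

Use integration by parts with u = t**4 - 4*t**3 - 2*t**2 - 4*t - 3, dv = exp(3*t) dt, so v = exp(3*t)/3.
Apply parts 4 times (tabular method): alternate signs, differentiate u down to 0, integrate dv up.

(27*t**4 - 144*t**3 + 90*t**2 - 168*t - 25)*exp(3*t)/81 + C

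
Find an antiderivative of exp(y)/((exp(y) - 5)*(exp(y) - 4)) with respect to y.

log(exp(y) - 5) - log(exp(y) - 4) + C

Let u = e^y, du = e^y dy.
The integral becomes ∫ du/((u-4)(u-5)); decompose into partial fractions.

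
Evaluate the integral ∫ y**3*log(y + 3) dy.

Use integration by parts with u = log(y + 3), dv = y**3 dy.
Then du = 1/(y + 3) dy and v = y**4/4.

y**4*log(y + 3)/4 - y**4/16 + y**3/4 - 9*y**2/8 + 27*y/4 - 81*log(y + 3)/4 + C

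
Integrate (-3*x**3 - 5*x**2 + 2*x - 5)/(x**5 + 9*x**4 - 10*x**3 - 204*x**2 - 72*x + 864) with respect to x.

-269*log(x - 4)/1400 + 9*log(x - 2)/128 + 5*log(x + 3)/63 + 1223*log(x + 6)/28800 + 451/(240*x + 1440) + C

Factor the denominator: (x - 4)*(x - 2)*(x + 3)*(x + 6)**2.
Partial-fraction decomposition: 1223/(28800*(x + 6)) - 451/(240*(x + 6)**2) + 5/(63*(x + 3)) + 9/(128*(x - 2)) - 269/(1400*(x - 4)).
Integrate each term; A/(x−a) gives A·log|x−a|; A/(x−a)² gives −A/(x−a).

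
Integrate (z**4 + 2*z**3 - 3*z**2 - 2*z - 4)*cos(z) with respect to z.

Use integration by parts with u = z**4 + 2*z**3 - 3*z**2 - 2*z - 4, dv = cos(z) dz, so v = sin(z).
Apply parts 4 times (tabular method): alternate signs, differentiate u down to 0, integrate dv up.

z**4*sin(z) + 2*z**3*sin(z) + 4*z**3*cos(z) - 15*z**2*sin(z) + 6*z**2*cos(z) - 14*z*sin(z) - 30*z*cos(z) + 26*sin(z) - 14*cos(z) + C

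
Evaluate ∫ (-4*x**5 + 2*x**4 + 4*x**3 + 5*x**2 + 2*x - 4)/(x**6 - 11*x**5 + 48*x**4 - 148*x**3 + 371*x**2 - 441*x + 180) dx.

-10619*log(x - 5)/544 + 3244*log(x - 4)/225 + 167*log(x - 1)/1440 + 1677*log(x**2 + 9)/3400 - 3787*atan(x/3)/5100 - 1/(24*x - 24) + C

Factor the denominator: (x - 5)*(x - 4)*(x - 1)**2*(x**2 + 9).
Partial-fraction decomposition: (1677*x - 3787)/(1700*(x**2 + 9)) + 167/(1440*(x - 1)) + 1/(24*(x - 1)**2) + 3244/(225*(x - 4)) - 10619/(544*(x - 5)).
Integrate each term; A/(x−a) gives A·log|x−a|; the (Bx+D)/(x²+p²) term gives a log and an atan.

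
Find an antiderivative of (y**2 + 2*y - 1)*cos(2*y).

Use integration by parts with u = y**2 + 2*y - 1, dv = cos(2*y) dy, so v = sin(2*y)/2.
Apply parts 2 times (tabular method): alternate signs, differentiate u down to 0, integrate dv up.

y**2*sin(2*y)/2 + y*sin(2*y) + y*cos(2*y)/2 - 3*sin(2*y)/4 + cos(2*y)/2 + C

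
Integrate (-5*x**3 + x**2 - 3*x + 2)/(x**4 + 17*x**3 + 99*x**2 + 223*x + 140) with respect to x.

Factor the denominator: (x + 1)*(x + 4)*(x + 5)*(x + 7).
Partial-fraction decomposition: -1787/(36*(x + 7)) + 667/(8*(x + 5)) - 350/(9*(x + 4)) + 11/(72*(x + 1)).
Integrate each term: A/(x−a) contributes A·log|x−a|.

11*log(x + 1)/72 - 350*log(x + 4)/9 + 667*log(x + 5)/8 - 1787*log(x + 7)/36 + C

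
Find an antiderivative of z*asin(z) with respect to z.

z**2*asin(z)/2 + z*sqrt(-z**2 + 1)/4 - asin(z)/4 + C

Use integration by parts with u = arcsin(z), dv = z dz.
Then du = 1/sqrt(-z**2 + 1) dz.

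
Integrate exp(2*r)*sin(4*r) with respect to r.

Let I denote the integral. Integrate by parts with u = sin(4*r), dv = exp(2*r) dr, so v = exp(2*r)/2: I = exp(2*r)*sin(4*r)/2 − 2·∫ exp(2*r)*cos(4*r) dr.
Apply parts again with u = cos(4*r), dv = exp(2*r) dr: ∫ exp(2*r)*cos(4*r) dr = exp(2*r)*cos(4*r)/2 + 2·I. Substituting back brings back I: I = exp(2*r)*sin(4*r)/2 - exp(2*r)*cos(4*r) − 4·I.
Solving for I: (1 + 4)·I equals the remaining terms, so I = (1/5)·(exp(2*r)*sin(4*r)/2 - exp(2*r)*cos(4*r)).

exp(2*r)*sin(4*r)/10 - exp(2*r)*cos(4*r)/5 + C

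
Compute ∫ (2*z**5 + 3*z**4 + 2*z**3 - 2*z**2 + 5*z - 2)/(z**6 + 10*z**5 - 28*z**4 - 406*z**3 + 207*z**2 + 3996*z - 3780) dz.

2087*log(z - 5)/2904 - 389*log(z - 3)/1620 + log(z - 1)/392 - 12893609*log(z + 6)/480249 + 851*log(z + 7)/30 - 12200/(693*z + 4158) + C

Factor the denominator: (z - 5)*(z - 3)*(z - 1)*(z + 6)**2*(z + 7).
Partial-fraction decomposition: 851/(30*(z + 7)) - 12893609/(480249*(z + 6)) + 12200/(693*(z + 6)**2) + 1/(392*(z - 1)) - 389/(1620*(z - 3)) + 2087/(2904*(z - 5)).
Integrate each term; A/(z−a) gives A·log|z−a|; A/(z−a)² gives −A/(z−a).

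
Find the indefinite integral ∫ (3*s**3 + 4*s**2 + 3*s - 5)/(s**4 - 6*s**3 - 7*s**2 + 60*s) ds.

-log(s)/12 + 97*log(s - 5)/8 - 263*log(s - 4)/28 + 59*log(s + 3)/168 + C

Factor the denominator: s*(s - 5)*(s - 4)*(s + 3).
Partial-fraction decomposition: 59/(168*(s + 3)) - 263/(28*(s - 4)) + 97/(8*(s - 5)) - 1/(12*s).
Integrate each term: A/(s−a) contributes A·log|s−a|.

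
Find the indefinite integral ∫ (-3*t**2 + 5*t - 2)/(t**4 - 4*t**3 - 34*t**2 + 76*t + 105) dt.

Factor the denominator: (t - 7)*(t - 3)*(t + 1)*(t + 5).
Partial-fraction decomposition: 17/(64*(t + 5)) - 5/(64*(t + 1)) + 7/(64*(t - 3)) - 19/(64*(t - 7)).
Integrate each term: A/(t−a) contributes A·log|t−a|.

-19*log(t - 7)/64 + 7*log(t - 3)/64 - 5*log(t + 1)/64 + 17*log(t + 5)/64 + C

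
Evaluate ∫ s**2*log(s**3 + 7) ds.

s**3*log(s**3 + 7)/3 - s**3/3 + 7*log(s**3 + 7)/3 + C

Let u = s**3 + 7, so du = (3*s**2) ds.
The integral becomes (1/3)·∫ log(u) du; integrate by parts with u′=log(u), dv′=du.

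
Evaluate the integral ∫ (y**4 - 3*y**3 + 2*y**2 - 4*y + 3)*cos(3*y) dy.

y**4*sin(3*y)/3 - y**3*sin(3*y) + 4*y**3*cos(3*y)/9 + 2*y**2*sin(3*y)/9 - y**2*cos(3*y) - 2*y*sin(3*y)/3 + 4*y*cos(3*y)/27 + 77*sin(3*y)/81 - 2*cos(3*y)/9 + C

Use integration by parts with u = y**4 - 3*y**3 + 2*y**2 - 4*y + 3, dv = cos(3*y) dy, so v = sin(3*y)/3.
Apply parts 4 times (tabular method): alternate signs, differentiate u down to 0, integrate dv up.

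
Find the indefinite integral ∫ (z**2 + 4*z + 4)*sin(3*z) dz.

-z**2*cos(3*z)/3 + 2*z*sin(3*z)/9 - 4*z*cos(3*z)/3 + 4*sin(3*z)/9 - 34*cos(3*z)/27 + C

Use integration by parts with u = z**2 + 4*z + 4, dv = sin(3*z) dz, so v = -cos(3*z)/3.
Apply parts 2 times (tabular method): alternate signs, differentiate u down to 0, integrate dv up.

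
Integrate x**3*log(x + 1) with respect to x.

x**4*log(x + 1)/4 - x**4/16 + x**3/12 - x**2/8 + x/4 - log(x + 1)/4 + C

Use integration by parts with u = log(x + 1), dv = x**3 dx.
Then du = 1/(x + 1) dx and v = x**4/4.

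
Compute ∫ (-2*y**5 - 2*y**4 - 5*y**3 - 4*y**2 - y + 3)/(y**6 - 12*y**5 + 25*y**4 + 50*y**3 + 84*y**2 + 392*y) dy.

Factor the denominator: y*(y - 7)**2*(y + 2)*(y**2 + 4).
Partial-fraction decomposition: 13*(107*y - 258)/(44944*(y**2 + 4)) - 61/(1296*(y + 2)) - 22203464/(11148921*(y - 7)) - 40331/(3339*(y - 7)**2) + 3/(392*y).
Integrate each term; A/(y−a) gives A·log|y−a|; the (By+D)/(y²+p²) term gives a log and an atan.

3*log(y)/392 - 22203464*log(y - 7)/11148921 - 61*log(y + 2)/1296 + 1391*log(y**2 + 4)/89888 - 1677*atan(y/2)/44944 + 40331/(3339*y - 23373) + C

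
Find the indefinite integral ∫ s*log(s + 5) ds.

s**2*log(s + 5)/2 - s**2/4 + 5*s/2 - 25*log(s + 5)/2 + C

Use integration by parts with u = log(s + 5), dv = s ds.
Then du = 1/(s + 5) ds and v = s**2/2.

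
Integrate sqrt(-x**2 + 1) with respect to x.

x*sqrt(-x**2 + 1)/2 + asin(x)/2 + C

Substitute x = sin(θ), so dx = cos(θ) dθ and the radical becomes sqrt(-x**2 + 1) = cos(θ) by the Pythagorean identity.
Integrate the resulting trig expression in θ, then back-substitute θ = asin(x), sin(θ) = x, cos(θ) = sqrt(-x**2 + 1) (absorbing any constant into C).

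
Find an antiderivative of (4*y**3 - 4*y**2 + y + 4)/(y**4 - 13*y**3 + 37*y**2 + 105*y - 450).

730*log(y - 6)/9 - 4951*log(y - 5)/64 + 143*log(y + 3)/576 + 409/(8*y - 40) + C

Factor the denominator: (y - 6)*(y - 5)**2*(y + 3).
Partial-fraction decomposition: 143/(576*(y + 3)) - 4951/(64*(y - 5)) - 409/(8*(y - 5)**2) + 730/(9*(y - 6)).
Integrate each term; A/(y−a) gives A·log|y−a|; A/(y−a)² gives −A/(y−a).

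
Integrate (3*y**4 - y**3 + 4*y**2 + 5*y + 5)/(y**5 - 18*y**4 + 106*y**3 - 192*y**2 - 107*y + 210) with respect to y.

887*log(y - 7)/12 - 3851*log(y - 6)/35 + 235*log(y - 5)/6 - log(y - 1)/15 + log(y + 1)/84 + C

Factor the denominator: (y - 7)*(y - 6)*(y - 5)*(y - 1)*(y + 1).
Partial-fraction decomposition: 1/(84*(y + 1)) - 1/(15*(y - 1)) + 235/(6*(y - 5)) - 3851/(35*(y - 6)) + 887/(12*(y - 7)).
Integrate each term: A/(y−a) contributes A·log|y−a|.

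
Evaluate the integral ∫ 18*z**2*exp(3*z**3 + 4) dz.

2*exp(3*z**3 + 4) + C

Let u = 3*z**3 + 4, so du = (9*z**2) dz.
Rewriting, the integral becomes 2·∫ e^u du = 2·e^u.
Substituting back, u = 3*z**3 + 4.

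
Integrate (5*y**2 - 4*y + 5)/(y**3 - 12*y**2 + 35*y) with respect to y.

log(y)/7 + 111*log(y - 7)/7 - 11*log(y - 5) + C

Factor the denominator: y*(y - 7)*(y - 5).
Partial-fraction decomposition: -11/(y - 5) + 111/(7*(y - 7)) + 1/(7*y).
Integrate each term: A/(y−a) contributes A·log|y−a|.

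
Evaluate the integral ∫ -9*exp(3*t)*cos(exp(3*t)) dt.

-3*sin(exp(3*t)) + C

Let u = exp(3*t), so du = (3*exp(3*t)) dt.
Rewriting, the integral becomes -3·∫ cos(u) du = -3·sin(u).
Substituting back, u = exp(3*t).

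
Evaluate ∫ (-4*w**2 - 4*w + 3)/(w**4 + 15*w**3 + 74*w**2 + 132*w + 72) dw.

Factor the denominator: (w + 1)*(w + 2)*(w + 6)**2.
Partial-fraction decomposition: -173/(400*(w + 6)) - 117/(20*(w + 6)**2) + 5/(16*(w + 2)) + 3/(25*(w + 1)).
Integrate each term; A/(w−a) gives A·log|w−a|; A/(w−a)² gives −A/(w−a).

3*log(w + 1)/25 + 5*log(w + 2)/16 - 173*log(w + 6)/400 + 117/(20*w + 120) + C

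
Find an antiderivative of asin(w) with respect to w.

w*asin(w) + sqrt(-w**2 + 1) + C

Use integration by parts with u = arcsin(w), dv = dw.
Then du = 1/sqrt(-w**2 + 1) dw.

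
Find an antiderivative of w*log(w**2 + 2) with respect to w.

w**2*log(w**2 + 2)/2 - w**2/2 + log(w**2 + 2) + C

Let u = w**2 + 2, so du = (2*w) dw.
The integral becomes (1/2)·∫ log(u) du; integrate by parts with u′=log(u), dv′=du.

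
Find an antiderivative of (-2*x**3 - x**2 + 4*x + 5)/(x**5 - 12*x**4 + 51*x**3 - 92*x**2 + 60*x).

log(x)/12 - 25*log(x - 5)/9 + 23*log(x - 3)/3 - 179*log(x - 2)/36 + 7/(6*x - 12) + C

Factor the denominator: x*(x - 5)*(x - 3)*(x - 2)**2.
Partial-fraction decomposition: -179/(36*(x - 2)) - 7/(6*(x - 2)**2) + 23/(3*(x - 3)) - 25/(9*(x - 5)) + 1/(12*x).
Integrate each term; A/(x−a) gives A·log|x−a|; A/(x−a)² gives −A/(x−a).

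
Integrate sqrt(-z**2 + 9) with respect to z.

z*sqrt(-z**2 + 9)/2 + 9*asin(z/3)/2 + C

Substitute z = 3·sin(θ), so dz = 3·cos(θ) dθ and the radical becomes sqrt(-z**2 + 9) = 3·cos(θ) by the Pythagorean identity.
Integrate the resulting trig expression in θ, then back-substitute θ = asin(z/3), sin(θ) = z/3, cos(θ) = sqrt(-z**2 + 9)/3 (absorbing any constant into C).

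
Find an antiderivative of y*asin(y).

Use integration by parts with u = arcsin(y), dv = y dy.
Then du = 1/sqrt(-y**2 + 1) dy.

y**2*asin(y)/2 + y*sqrt(-y**2 + 1)/4 - asin(y)/4 + C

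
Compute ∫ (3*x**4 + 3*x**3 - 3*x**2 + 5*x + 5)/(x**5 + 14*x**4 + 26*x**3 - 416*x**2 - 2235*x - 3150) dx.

4463*log(x - 6)/14157 - 125*log(x + 3)/144 - 12235*log(x + 5)/484 + 5997*log(x + 7)/208 - 1405/(44*x + 220) + C

Factor the denominator: (x - 6)*(x + 3)*(x + 5)**2*(x + 7).
Partial-fraction decomposition: 5997/(208*(x + 7)) - 12235/(484*(x + 5)) + 1405/(44*(x + 5)**2) - 125/(144*(x + 3)) + 4463/(14157*(x - 6)).
Integrate each term; A/(x−a) gives A·log|x−a|; A/(x−a)² gives −A/(x−a).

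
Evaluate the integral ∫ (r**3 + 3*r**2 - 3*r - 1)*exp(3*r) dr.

(9*r**3 + 18*r**2 - 39*r + 4)*exp(3*r)/27 + C

Use integration by parts with u = r**3 + 3*r**2 - 3*r - 1, dv = exp(3*r) dr, so v = exp(3*r)/3.
Apply parts 3 times (tabular method): alternate signs, differentiate u down to 0, integrate dv up.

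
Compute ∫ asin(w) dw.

w*asin(w) + sqrt(-w**2 + 1) + C

Use integration by parts with u = arcsin(w), dv = dw.
Then du = 1/sqrt(-w**2 + 1) dw.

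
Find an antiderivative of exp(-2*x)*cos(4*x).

Let I denote the integral. Integrate by parts with u = cos(4*x), dv = exp(-2*x) dx, so v = -exp(-2*x)/2: I = -exp(-2*x)*cos(4*x)/2 − 2·∫ exp(-2*x)*sin(4*x) dx.
Apply parts again with u = sin(4*x), dv = exp(-2*x) dx: ∫ exp(-2*x)*sin(4*x) dx = -exp(-2*x)*sin(4*x)/2 + 2·I. Substituting back brings back I: I = exp(-2*x)*sin(4*x) - exp(-2*x)*cos(4*x)/2 − 4·I.
Solving for I: (1 + 4)·I equals the remaining terms, so I = (1/5)·(exp(-2*x)*sin(4*x) - exp(-2*x)*cos(4*x)/2).

exp(-2*x)*sin(4*x)/5 - exp(-2*x)*cos(4*x)/10 + C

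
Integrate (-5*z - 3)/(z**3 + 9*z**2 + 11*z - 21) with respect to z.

-log(z - 1)/4 - 3*log(z + 3)/4 + log(z + 7) + C

Factor the denominator: (z - 1)*(z + 3)*(z + 7).
Partial-fraction decomposition: 1/(z + 7) - 3/(4*(z + 3)) - 1/(4*(z - 1)).
Integrate each term: A/(z−a) contributes A·log|z−a|.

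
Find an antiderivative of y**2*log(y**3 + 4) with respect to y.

Let u = y**3 + 4, so du = (3*y**2) dy.
The integral becomes (1/3)·∫ log(u) du; integrate by parts with u′=log(u), dv′=du.

y**3*log(y**3 + 4)/3 - y**3/3 + 4*log(y**3 + 4)/3 + C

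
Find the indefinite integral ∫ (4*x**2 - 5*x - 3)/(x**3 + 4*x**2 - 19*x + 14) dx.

log(x - 2)/3 + log(x - 1)/2 + 19*log(x + 7)/6 + C

Factor the denominator: (x - 2)*(x - 1)*(x + 7).
Partial-fraction decomposition: 19/(6*(x + 7)) + 1/(2*(x - 1)) + 1/(3*(x - 2)).
Integrate each term: A/(x−a) contributes A·log|x−a|.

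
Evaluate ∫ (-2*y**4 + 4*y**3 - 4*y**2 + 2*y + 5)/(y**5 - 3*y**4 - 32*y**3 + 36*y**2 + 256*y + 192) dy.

Factor the denominator: (y - 6)*(y - 4)*(y + 1)*(y + 2)*(y + 4).
Partial-fraction decomposition: -167/(96*(y + 4)) + 79/(96*(y + 2)) - 1/(15*(y + 1)) + 307/(480*(y - 4)) - 53/(32*(y - 6)).
Integrate each term: A/(y−a) contributes A·log|y−a|.

-53*log(y - 6)/32 + 307*log(y - 4)/480 - log(y + 1)/15 + 79*log(y + 2)/96 - 167*log(y + 4)/96 + C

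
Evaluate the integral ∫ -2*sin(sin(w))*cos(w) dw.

Let u = sin(w), so du = (cos(w)) dw.
Rewriting, the integral becomes -2·∫ sin(u) du = -2·-cos(u).
Substituting back, u = sin(w).

2*cos(sin(w)) + C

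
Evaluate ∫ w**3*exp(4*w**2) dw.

(4*w**2 - 1)*exp(4*w**2)/32 + C

Let u = w², du = 2w dw; rewrite as (1/2)∫ u^1·exp(4u) du.
Now integrate by parts 1 time.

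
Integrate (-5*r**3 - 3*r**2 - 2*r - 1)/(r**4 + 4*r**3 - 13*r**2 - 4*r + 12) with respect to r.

-19*log(r - 2)/8 + 11*log(r - 1)/14 + log(r + 1)/10 - 983*log(r + 6)/280 + C

Factor the denominator: (r - 2)*(r - 1)*(r + 1)*(r + 6).
Partial-fraction decomposition: -983/(280*(r + 6)) + 1/(10*(r + 1)) + 11/(14*(r - 1)) - 19/(8*(r - 2)).
Integrate each term: A/(r−a) contributes A·log|r−a|.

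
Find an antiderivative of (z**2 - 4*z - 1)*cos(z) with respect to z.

z**2*sin(z) - 4*z*sin(z) + 2*z*cos(z) - 3*sin(z) - 4*cos(z) + C

Use integration by parts with u = z**2 - 4*z - 1, dv = cos(z) dz, so v = sin(z).
Apply parts 2 times (tabular method): alternate signs, differentiate u down to 0, integrate dv up.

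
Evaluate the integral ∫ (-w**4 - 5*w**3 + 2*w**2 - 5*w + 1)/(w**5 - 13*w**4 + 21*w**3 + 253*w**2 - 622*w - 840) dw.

Factor the denominator: (w - 7)*(w - 6)*(w - 5)*(w + 1)*(w + 4).
Partial-fraction decomposition: 13/(330*(w + 4)) - 1/(84*(w + 1)) - 34/(3*(w - 5)) + 2333/(70*(w - 6)) - 1013/(44*(w - 7)).
Integrate each term: A/(w−a) contributes A·log|w−a|.

-1013*log(w - 7)/44 + 2333*log(w - 6)/70 - 34*log(w - 5)/3 - log(w + 1)/84 + 13*log(w + 4)/330 + C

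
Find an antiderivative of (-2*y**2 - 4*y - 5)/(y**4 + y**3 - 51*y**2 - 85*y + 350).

Factor the denominator: (y - 7)*(y - 2)*(y + 5)**2.
Partial-fraction decomposition: 97/(1008*(y + 5)) - 5/(12*(y + 5)**2) + 3/(35*(y - 2)) - 131/(720*(y - 7)).
Integrate each term; A/(y−a) gives A·log|y−a|; A/(y−a)² gives −A/(y−a).

-131*log(y - 7)/720 + 3*log(y - 2)/35 + 97*log(y + 5)/1008 + 5/(12*y + 60) + C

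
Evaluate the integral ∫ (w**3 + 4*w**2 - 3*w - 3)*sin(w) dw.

-w**3*cos(w) + 3*w**2*sin(w) - 4*w**2*cos(w) + 8*w*sin(w) + 9*w*cos(w) - 9*sin(w) + 11*cos(w) + C

Use integration by parts with u = w**3 + 4*w**2 - 3*w - 3, dv = sin(w) dw, so v = -cos(w).
Apply parts 3 times (tabular method): alternate signs, differentiate u down to 0, integrate dv up.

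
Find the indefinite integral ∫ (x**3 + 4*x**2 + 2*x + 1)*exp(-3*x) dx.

(-9*x**3 - 45*x**2 - 48*x - 25)*exp(-3*x)/27 + C

Use integration by parts with u = x**3 + 4*x**2 + 2*x + 1, dv = exp(-3*x) dx, so v = -exp(-3*x)/3.
Apply parts 3 times (tabular method): alternate signs, differentiate u down to 0, integrate dv up.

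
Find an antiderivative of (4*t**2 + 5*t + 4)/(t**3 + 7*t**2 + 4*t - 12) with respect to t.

13*log(t - 1)/21 - 5*log(t + 2)/6 + 59*log(t + 6)/14 + C

Factor the denominator: (t - 1)*(t + 2)*(t + 6).
Partial-fraction decomposition: 59/(14*(t + 6)) - 5/(6*(t + 2)) + 13/(21*(t - 1)).
Integrate each term: A/(t−a) contributes A·log|t−a|.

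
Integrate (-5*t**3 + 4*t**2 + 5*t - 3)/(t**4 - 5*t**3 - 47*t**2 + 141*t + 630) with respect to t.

-1487*log(t - 7)/120 + 101*log(t - 6)/11 + 17*log(t + 3)/20 - 697*log(t + 5)/264 + C

Factor the denominator: (t - 7)*(t - 6)*(t + 3)*(t + 5).
Partial-fraction decomposition: -697/(264*(t + 5)) + 17/(20*(t + 3)) + 101/(11*(t - 6)) - 1487/(120*(t - 7)).
Integrate each term: A/(t−a) contributes A·log|t−a|.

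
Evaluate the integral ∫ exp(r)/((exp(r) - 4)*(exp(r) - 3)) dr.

Let u = e^r, du = e^r dr.
The integral becomes ∫ du/((u-4)(u-3)); decompose into partial fractions.

log(exp(r) - 4) - log(exp(r) - 3) + C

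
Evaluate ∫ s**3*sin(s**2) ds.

-s**2*cos(s**2)/2 + sin(s**2)/2 + C

Let u = s², du = 2s ds; rewrite as (1/2)∫ u^1·sin(1u) du.
Now integrate by parts 1 time.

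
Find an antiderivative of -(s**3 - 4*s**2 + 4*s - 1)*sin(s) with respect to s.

s**3*cos(s) - 3*s**2*sin(s) - 4*s**2*cos(s) + 8*s*sin(s) - 2*s*cos(s) + 2*sin(s) + 7*cos(s) + C

Use integration by parts with u = s**3 - 4*s**2 + 4*s - 1, dv = -sin(s) ds, so v = cos(s).
Apply parts 3 times (tabular method): alternate signs, differentiate u down to 0, integrate dv up.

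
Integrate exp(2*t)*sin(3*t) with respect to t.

Let I denote the integral. Integrate by parts with u = sin(3*t), dv = exp(2*t) dt, so v = exp(2*t)/2: I = exp(2*t)*sin(3*t)/2 − (3/2)·∫ exp(2*t)*cos(3*t) dt.
Apply parts again with u = cos(3*t), dv = exp(2*t) dt: ∫ exp(2*t)*cos(3*t) dt = exp(2*t)*cos(3*t)/2 + (3/2)·I. Substituting back brings back I: I = exp(2*t)*sin(3*t)/2 - 3*exp(2*t)*cos(3*t)/4 − (9/4)·I.
Solving for I: (1 + 9/4)·I equals the remaining terms, so I = (4/13)·(exp(2*t)*sin(3*t)/2 - 3*exp(2*t)*cos(3*t)/4).

2*exp(2*t)*sin(3*t)/13 - 3*exp(2*t)*cos(3*t)/13 + C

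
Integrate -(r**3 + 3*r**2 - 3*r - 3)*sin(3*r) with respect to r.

r**3*cos(3*r)/3 - r**2*sin(3*r)/3 + r**2*cos(3*r) - 2*r*sin(3*r)/3 - 11*r*cos(3*r)/9 + 11*sin(3*r)/27 - 11*cos(3*r)/9 + C

Use integration by parts with u = r**3 + 3*r**2 - 3*r - 3, dv = -sin(3*r) dr, so v = cos(3*r)/3.
Apply parts 3 times (tabular method): alternate signs, differentiate u down to 0, integrate dv up.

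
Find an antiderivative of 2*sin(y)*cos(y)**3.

-cos(y)**4/2 + C

Let u = cos(y), so du = (-sin(y)) dy.
Rewriting, the integral becomes -2·∫ u^3 du = -2·u^4/4.
Substituting back, u = cos(y).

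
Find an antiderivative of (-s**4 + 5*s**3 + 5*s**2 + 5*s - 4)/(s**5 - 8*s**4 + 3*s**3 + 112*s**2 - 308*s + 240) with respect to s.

73*log(s - 5)/81 - 55*log(s - 3)/7 + 167*log(s - 2)/27 - 130*log(s + 4)/567 - 25/(9*s - 18) + C

Factor the denominator: (s - 5)*(s - 3)*(s - 2)**2*(s + 4).
Partial-fraction decomposition: -130/(567*(s + 4)) + 167/(27*(s - 2)) + 25/(9*(s - 2)**2) - 55/(7*(s - 3)) + 73/(81*(s - 5)).
Integrate each term; A/(s−a) gives A·log|s−a|; A/(s−a)² gives −A/(s−a).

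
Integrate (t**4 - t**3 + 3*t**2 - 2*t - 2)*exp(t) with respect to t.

(t**4 - 5*t**3 + 18*t**2 - 38*t + 36)*exp(t) + C

Use integration by parts with u = t**4 - t**3 + 3*t**2 - 2*t - 2, dv = exp(t) dt, so v = exp(t).
Apply parts 4 times (tabular method): alternate signs, differentiate u down to 0, integrate dv up.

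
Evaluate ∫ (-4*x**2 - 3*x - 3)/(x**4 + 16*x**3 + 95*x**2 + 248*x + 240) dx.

-15*log(x + 3) - 29*log(x + 4) + 44*log(x + 5) - 55/(x + 4) + C

Factor the denominator: (x + 3)*(x + 4)**2*(x + 5).
Partial-fraction decomposition: 44/(x + 5) - 29/(x + 4) + 55/(x + 4)**2 - 15/(x + 3).
Integrate each term; A/(x−a) gives A·log|x−a|; A/(x−a)² gives −A/(x−a).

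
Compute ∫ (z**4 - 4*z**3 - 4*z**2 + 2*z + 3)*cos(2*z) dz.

z**4*sin(2*z)/2 - 2*z**3*sin(2*z) + z**3*cos(2*z) - 7*z**2*sin(2*z)/2 - 3*z**2*cos(2*z) + 4*z*sin(2*z) - 7*z*cos(2*z)/2 + 13*sin(2*z)/4 + 2*cos(2*z) + C

Use integration by parts with u = z**4 - 4*z**3 - 4*z**2 + 2*z + 3, dv = cos(2*z) dz, so v = sin(2*z)/2.
Apply parts 4 times (tabular method): alternate signs, differentiate u down to 0, integrate dv up.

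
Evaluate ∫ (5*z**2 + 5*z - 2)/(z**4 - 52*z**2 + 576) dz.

Factor the denominator: (z - 6)*(z - 4)*(z + 4)*(z + 6).
Partial-fraction decomposition: -37/(60*(z + 6)) + 29/(80*(z + 4)) - 49/(80*(z - 4)) + 13/(15*(z - 6)).
Integrate each term: A/(z−a) contributes A·log|z−a|.

13*log(z - 6)/15 - 49*log(z - 4)/80 + 29*log(z + 4)/80 - 37*log(z + 6)/60 + C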